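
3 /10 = 0.30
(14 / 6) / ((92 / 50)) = 175 / 138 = 1.27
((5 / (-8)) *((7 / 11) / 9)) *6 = -35 / 132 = -0.27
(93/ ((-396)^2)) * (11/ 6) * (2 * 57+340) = 7037/ 14256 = 0.49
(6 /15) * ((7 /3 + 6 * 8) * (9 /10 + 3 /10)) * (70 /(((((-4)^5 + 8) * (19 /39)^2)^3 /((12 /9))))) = -1239770718459 /7709438628833840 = -0.00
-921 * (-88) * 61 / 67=4943928 / 67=73789.97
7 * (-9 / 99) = -7 / 11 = -0.64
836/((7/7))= 836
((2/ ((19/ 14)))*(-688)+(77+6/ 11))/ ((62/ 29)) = -5675213/ 12958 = -437.97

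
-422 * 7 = -2954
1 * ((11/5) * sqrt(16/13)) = 44 * sqrt(13)/65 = 2.44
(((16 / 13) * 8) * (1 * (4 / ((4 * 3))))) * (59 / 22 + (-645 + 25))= -289728 / 143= -2026.07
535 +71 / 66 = 35381 / 66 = 536.08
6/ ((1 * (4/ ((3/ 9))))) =1/ 2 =0.50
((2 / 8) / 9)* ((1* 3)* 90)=15 / 2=7.50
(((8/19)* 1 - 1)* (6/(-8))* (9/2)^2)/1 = 2673/304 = 8.79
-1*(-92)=92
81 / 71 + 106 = 7607 / 71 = 107.14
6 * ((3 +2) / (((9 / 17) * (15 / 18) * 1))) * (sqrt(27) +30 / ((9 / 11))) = 204 * sqrt(3) +7480 / 3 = 2846.67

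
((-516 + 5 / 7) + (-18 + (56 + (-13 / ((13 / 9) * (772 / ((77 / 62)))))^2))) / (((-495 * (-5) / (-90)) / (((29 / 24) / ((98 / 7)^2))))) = 221968967784397 / 2074512359377920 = 0.11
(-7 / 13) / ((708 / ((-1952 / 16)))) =427 / 4602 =0.09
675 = 675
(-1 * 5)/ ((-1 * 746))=5/ 746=0.01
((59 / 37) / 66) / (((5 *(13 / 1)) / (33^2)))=1947 / 4810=0.40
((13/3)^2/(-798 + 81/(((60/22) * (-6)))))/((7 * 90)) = -338/9105453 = -0.00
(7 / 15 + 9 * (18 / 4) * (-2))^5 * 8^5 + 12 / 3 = -84291659936847472324 / 759375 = -111001362879799.14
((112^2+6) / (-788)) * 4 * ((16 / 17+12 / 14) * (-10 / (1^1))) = 26857000 / 23443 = 1145.63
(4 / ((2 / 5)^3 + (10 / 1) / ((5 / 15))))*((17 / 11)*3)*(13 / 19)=165750 / 392711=0.42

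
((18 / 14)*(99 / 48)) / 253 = 27 / 2576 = 0.01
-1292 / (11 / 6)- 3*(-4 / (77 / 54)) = -53616 / 77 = -696.31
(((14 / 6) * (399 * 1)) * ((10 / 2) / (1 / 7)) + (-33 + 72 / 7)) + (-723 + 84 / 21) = 222903 / 7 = 31843.29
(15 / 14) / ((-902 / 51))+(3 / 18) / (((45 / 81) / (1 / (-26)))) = -14799 / 205205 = -0.07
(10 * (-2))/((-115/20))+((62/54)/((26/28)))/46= 28297/8073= 3.51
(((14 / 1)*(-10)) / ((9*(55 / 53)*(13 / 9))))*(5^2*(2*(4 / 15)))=-59360 / 429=-138.37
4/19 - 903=-902.79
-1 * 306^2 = -93636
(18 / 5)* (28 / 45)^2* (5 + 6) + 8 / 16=35621 / 2250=15.83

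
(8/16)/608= 1/1216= 0.00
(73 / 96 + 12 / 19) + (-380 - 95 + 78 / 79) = -68102747 / 144096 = -472.62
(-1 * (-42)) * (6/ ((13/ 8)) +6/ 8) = 4851/ 26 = 186.58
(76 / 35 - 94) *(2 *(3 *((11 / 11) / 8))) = -4821 / 70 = -68.87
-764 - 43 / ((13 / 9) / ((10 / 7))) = -73394 / 91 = -806.53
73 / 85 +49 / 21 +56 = 15094 / 255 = 59.19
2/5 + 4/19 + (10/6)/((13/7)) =5587/3705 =1.51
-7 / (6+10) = -7 / 16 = -0.44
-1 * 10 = -10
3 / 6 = 1 / 2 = 0.50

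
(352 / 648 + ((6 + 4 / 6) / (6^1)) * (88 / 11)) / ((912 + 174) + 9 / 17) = 0.01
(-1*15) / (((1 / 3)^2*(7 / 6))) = -810 / 7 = -115.71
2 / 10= 1 / 5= 0.20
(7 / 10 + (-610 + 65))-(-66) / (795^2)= -229340761 / 421350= -544.30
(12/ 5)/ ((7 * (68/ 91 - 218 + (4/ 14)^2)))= -546/ 345845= -0.00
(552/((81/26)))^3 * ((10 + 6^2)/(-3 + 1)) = -2518264532992/19683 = -127941092.97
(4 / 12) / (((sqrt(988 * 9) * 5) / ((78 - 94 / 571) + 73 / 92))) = 4130531 * sqrt(247) / 1167786360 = 0.06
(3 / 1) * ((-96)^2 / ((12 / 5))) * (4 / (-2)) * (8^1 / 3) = -61440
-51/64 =-0.80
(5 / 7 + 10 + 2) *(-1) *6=-534 / 7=-76.29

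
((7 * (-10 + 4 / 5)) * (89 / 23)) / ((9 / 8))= -9968 / 45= -221.51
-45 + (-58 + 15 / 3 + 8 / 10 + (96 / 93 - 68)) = -25446 / 155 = -164.17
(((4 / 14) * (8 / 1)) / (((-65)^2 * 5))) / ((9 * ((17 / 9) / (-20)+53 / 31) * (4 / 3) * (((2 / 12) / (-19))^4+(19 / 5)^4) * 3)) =2094310598400 / 234686400950604749419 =0.00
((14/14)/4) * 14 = 7/2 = 3.50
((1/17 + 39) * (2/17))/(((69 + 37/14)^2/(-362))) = -94224256/290736601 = -0.32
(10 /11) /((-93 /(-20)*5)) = 0.04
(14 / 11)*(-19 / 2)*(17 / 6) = -2261 / 66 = -34.26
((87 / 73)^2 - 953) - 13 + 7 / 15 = -964.11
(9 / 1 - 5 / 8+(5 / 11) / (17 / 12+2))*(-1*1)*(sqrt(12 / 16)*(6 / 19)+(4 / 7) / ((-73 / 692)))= 10621162 / 230461 - 92091*sqrt(3) / 68552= 43.76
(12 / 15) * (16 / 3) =64 / 15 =4.27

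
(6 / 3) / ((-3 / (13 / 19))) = -26 / 57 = -0.46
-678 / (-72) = 113 / 12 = 9.42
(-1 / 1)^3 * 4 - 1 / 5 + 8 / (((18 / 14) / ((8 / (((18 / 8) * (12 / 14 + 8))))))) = -21371 / 12555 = -1.70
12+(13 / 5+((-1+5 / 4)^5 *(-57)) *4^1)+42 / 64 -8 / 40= 14.83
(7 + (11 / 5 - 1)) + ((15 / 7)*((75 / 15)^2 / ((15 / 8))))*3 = 3287 / 35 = 93.91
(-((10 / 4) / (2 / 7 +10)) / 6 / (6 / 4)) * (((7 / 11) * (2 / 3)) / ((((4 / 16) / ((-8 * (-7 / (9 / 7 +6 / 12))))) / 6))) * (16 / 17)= -614656 / 75735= -8.12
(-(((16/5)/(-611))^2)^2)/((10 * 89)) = -32768/38761883264528125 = -0.00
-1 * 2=-2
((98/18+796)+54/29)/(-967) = -0.83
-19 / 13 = -1.46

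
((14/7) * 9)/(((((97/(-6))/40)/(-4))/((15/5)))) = 534.43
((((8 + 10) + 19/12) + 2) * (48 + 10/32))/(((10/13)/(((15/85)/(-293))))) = -2602691/3187840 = -0.82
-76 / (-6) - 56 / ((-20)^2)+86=14779 / 150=98.53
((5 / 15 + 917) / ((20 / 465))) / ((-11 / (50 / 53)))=-1066400 / 583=-1829.16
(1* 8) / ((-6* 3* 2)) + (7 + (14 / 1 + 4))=223 / 9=24.78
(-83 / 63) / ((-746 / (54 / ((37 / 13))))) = 3237 / 96607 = 0.03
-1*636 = -636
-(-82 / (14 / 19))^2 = -606841 / 49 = -12384.51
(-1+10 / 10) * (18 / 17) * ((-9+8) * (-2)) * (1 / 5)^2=0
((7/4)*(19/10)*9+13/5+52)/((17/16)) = 6762/85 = 79.55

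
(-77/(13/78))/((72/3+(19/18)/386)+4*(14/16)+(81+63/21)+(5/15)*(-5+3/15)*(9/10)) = -80249400/19117897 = -4.20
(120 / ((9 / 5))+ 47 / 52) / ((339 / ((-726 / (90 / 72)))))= -2550922 / 22035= -115.77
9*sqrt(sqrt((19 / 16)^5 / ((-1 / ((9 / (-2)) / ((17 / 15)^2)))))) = 513*19^(1 / 4)*2^(3 / 4)*sqrt(85) / 1088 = 15.26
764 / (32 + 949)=764 / 981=0.78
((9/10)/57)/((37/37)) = 0.02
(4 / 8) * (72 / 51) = 12 / 17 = 0.71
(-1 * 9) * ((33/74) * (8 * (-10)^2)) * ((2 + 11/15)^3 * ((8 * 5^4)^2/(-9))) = 60650480000000/333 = 182133573573.57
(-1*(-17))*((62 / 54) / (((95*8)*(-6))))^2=16337 / 15158534400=0.00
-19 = -19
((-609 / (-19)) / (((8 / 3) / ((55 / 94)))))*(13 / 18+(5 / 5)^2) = 346115 / 28576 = 12.11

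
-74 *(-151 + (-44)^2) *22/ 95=-581196/ 19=-30589.26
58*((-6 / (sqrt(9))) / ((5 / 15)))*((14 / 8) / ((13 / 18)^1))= -10962 / 13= -843.23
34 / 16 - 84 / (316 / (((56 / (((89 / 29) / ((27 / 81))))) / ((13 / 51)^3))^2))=-866231826069128425 / 24163353384248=-35848.99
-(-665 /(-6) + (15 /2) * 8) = -1025 /6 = -170.83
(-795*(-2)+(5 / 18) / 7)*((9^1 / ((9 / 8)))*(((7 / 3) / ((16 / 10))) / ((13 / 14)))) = 7012075 / 351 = 19977.42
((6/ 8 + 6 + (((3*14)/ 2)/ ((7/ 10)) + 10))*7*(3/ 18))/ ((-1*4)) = -1309/ 96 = -13.64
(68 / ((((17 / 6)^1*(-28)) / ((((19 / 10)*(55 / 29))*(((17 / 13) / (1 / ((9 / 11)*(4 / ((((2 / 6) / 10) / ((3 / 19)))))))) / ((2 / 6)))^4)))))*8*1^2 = -17892539594091786240000 / 52930781410507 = -338036566.20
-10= -10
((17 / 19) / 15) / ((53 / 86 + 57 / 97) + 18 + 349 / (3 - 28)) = 709070 / 62336169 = 0.01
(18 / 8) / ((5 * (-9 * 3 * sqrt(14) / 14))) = -sqrt(14) / 60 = -0.06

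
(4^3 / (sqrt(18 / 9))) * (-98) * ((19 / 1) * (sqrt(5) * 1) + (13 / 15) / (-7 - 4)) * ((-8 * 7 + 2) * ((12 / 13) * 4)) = -2709504 * sqrt(2) / 55 + 154441728 * sqrt(10) / 13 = 37498609.54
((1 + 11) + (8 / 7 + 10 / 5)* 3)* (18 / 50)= 54 / 7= 7.71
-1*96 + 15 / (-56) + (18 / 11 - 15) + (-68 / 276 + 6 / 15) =-23266237 / 212520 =-109.48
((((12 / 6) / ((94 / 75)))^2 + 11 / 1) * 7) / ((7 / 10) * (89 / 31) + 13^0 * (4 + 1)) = 64935080 / 4800157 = 13.53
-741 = -741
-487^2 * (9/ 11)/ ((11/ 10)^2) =-213452100/ 1331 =-160369.72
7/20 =0.35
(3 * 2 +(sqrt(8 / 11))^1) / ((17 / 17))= 2 * sqrt(22) / 11 +6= 6.85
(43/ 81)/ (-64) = -43/ 5184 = -0.01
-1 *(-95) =95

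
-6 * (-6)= 36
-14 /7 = -2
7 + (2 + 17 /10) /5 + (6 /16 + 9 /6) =1923 /200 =9.62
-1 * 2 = -2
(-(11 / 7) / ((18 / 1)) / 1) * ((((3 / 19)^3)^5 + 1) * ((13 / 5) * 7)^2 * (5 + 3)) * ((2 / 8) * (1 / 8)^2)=-98776003019973736295839 / 109304114615098547752800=-0.90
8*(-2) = -16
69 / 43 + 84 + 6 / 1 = 91.60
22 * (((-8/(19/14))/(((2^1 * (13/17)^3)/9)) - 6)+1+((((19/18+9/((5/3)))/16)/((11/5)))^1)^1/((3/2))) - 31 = -13013746429/9016488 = -1443.33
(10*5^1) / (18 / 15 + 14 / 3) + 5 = 595 / 44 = 13.52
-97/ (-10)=97/ 10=9.70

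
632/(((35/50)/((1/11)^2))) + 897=766079/847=904.46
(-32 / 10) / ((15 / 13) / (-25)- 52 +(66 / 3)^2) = -208 / 28077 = -0.01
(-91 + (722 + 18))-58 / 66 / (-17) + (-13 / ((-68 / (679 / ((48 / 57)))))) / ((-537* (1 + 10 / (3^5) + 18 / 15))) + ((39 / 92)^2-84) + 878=1908528119873801 / 1322516623296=1443.10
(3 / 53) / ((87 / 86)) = 86 / 1537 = 0.06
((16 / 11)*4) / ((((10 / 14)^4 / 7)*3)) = 1075648 / 20625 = 52.15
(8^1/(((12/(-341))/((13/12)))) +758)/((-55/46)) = -211853/495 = -427.99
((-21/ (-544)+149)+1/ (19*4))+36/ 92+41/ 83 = 2958471331/ 19731424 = 149.94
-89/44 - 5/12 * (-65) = 827/33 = 25.06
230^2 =52900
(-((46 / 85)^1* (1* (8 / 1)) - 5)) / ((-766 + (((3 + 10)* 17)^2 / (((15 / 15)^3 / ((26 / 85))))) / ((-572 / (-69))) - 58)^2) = 7260 / 10358470787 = 0.00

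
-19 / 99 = -0.19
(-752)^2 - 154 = 565350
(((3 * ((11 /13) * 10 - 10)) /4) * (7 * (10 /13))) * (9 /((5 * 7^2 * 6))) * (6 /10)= -27 /1183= -0.02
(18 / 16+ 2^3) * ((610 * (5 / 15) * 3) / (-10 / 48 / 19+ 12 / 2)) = 2538210 / 2731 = 929.41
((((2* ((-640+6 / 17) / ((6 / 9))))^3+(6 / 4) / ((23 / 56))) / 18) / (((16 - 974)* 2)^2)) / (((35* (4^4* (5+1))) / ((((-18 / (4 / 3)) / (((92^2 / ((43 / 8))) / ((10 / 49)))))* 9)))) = 77252147251960311 / 2466410364125772775424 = 0.00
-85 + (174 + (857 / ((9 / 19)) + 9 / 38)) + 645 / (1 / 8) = 2413993 / 342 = 7058.46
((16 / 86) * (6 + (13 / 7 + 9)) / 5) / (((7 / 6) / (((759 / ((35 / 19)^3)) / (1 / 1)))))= 29486676384 / 451688125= 65.28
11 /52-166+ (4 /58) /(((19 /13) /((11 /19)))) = -90238377 /544388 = -165.76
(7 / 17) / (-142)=-7 / 2414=-0.00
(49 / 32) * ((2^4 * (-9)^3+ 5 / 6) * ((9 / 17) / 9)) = -3428971 / 3264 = -1050.54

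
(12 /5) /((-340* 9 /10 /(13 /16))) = -13 /2040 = -0.01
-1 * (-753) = 753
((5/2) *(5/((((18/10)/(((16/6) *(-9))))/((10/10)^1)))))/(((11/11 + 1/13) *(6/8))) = -13000/63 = -206.35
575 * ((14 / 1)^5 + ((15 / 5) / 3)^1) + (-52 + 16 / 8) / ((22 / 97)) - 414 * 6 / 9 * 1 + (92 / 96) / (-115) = 408208519669 / 1320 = 309248878.54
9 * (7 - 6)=9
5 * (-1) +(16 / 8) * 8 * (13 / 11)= 153 / 11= 13.91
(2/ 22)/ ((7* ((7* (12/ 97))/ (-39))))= -1261/ 2156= -0.58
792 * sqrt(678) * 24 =19008 * sqrt(678) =494938.54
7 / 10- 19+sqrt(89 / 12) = -183 / 10+sqrt(267) / 6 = -15.58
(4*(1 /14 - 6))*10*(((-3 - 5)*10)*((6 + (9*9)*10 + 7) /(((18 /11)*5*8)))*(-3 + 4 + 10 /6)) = 120223840 /189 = 636104.97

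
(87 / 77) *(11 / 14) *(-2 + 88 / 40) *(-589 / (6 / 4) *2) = -34162 / 245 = -139.44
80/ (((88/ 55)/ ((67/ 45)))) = 670/ 9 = 74.44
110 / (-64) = -55 / 32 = -1.72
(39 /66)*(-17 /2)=-221 /44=-5.02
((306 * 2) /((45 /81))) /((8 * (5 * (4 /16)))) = 2754 /25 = 110.16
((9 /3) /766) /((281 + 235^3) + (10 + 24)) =3 /9941293540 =0.00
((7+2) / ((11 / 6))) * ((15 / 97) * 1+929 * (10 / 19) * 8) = 389303550 / 20273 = 19203.06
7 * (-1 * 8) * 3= -168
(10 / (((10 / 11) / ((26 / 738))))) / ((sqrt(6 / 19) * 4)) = 143 * sqrt(114) / 8856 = 0.17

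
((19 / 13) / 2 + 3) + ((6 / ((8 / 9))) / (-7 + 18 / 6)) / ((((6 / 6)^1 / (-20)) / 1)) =1949 / 52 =37.48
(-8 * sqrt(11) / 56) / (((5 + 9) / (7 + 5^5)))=-1566 * sqrt(11) / 49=-106.00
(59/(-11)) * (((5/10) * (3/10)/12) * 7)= -413/880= -0.47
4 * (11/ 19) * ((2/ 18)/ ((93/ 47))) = 2068/ 15903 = 0.13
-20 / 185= -4 / 37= -0.11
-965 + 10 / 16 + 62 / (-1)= -8211 / 8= -1026.38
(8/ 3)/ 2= 4/ 3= 1.33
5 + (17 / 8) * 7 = 159 / 8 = 19.88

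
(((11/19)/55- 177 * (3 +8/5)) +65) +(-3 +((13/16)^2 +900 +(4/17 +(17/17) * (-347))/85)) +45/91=92667626413/639591680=144.89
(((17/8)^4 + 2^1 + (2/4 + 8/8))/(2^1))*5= 489285/8192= 59.73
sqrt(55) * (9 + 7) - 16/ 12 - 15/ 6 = -23/ 6 + 16 * sqrt(55) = 114.83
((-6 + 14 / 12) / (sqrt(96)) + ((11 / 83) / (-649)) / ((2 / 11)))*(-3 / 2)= 33 / 19588 + 29*sqrt(6) / 96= 0.74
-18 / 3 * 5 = -30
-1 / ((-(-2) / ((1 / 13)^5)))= -1 / 742586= -0.00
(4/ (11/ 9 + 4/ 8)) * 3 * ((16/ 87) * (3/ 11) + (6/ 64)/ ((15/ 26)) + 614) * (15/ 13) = 4938.09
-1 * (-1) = 1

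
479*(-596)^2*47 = 7996977808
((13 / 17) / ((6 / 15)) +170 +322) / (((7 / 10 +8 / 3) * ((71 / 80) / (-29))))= -584396400 / 121907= -4793.79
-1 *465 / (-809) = 465 / 809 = 0.57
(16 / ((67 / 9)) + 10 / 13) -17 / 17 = 1671 / 871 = 1.92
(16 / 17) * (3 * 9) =432 / 17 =25.41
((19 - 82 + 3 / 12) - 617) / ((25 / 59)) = -160421 / 100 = -1604.21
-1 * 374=-374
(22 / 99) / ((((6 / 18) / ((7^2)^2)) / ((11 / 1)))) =52822 / 3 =17607.33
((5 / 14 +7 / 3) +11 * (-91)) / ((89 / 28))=-83858 / 267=-314.07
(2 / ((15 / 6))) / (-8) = -0.10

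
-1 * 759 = -759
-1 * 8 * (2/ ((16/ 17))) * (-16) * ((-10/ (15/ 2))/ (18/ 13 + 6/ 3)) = -3536/ 33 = -107.15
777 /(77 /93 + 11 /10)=722610 /1793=403.02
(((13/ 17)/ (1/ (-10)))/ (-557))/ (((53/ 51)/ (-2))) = -780/ 29521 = -0.03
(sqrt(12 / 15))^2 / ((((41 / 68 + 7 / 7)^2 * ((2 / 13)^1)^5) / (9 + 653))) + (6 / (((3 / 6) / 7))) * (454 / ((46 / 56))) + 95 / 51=169883409818369 / 69682065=2437978.98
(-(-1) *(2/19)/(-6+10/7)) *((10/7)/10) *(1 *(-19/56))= 1/896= 0.00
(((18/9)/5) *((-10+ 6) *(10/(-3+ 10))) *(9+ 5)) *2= -64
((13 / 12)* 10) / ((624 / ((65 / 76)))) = 325 / 21888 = 0.01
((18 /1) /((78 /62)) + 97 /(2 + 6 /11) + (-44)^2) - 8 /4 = 1986.41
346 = 346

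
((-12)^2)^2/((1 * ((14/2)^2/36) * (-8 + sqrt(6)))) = -2985984/1421 - 373248 * sqrt(6)/1421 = -2744.72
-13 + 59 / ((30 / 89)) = 4861 / 30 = 162.03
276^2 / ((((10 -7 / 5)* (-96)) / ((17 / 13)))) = -134895 / 1118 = -120.66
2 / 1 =2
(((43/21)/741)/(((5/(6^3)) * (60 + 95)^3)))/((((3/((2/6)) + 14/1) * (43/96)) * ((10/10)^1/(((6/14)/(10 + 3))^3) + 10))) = 62208/558171531528235625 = 0.00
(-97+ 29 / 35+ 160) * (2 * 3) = 13404 / 35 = 382.97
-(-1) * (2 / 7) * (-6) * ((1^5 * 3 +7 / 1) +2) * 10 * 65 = -93600 / 7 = -13371.43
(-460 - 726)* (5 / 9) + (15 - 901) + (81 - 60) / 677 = -9412819 / 6093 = -1544.86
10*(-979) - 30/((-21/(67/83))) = -5687320/581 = -9788.85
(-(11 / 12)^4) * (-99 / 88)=14641 / 18432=0.79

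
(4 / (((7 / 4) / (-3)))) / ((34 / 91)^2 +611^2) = -56784 / 3091472357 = -0.00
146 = 146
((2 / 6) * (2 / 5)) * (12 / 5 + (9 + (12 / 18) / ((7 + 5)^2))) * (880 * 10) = 1083896 / 81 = 13381.43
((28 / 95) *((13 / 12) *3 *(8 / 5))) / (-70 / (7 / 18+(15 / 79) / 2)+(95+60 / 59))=-7387744 / 234571625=-0.03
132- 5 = 127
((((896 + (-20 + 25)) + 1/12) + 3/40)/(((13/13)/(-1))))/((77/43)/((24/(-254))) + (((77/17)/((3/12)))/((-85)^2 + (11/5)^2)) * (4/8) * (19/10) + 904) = -1.02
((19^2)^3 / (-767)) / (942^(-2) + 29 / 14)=-292227748033788 / 9868824095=-29611.20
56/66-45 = -1457/33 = -44.15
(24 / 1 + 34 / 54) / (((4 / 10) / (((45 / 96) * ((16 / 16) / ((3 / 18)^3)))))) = 49875 / 8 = 6234.38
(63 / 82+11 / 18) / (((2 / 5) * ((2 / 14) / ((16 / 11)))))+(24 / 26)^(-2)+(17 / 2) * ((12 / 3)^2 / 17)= 958697 / 21648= 44.29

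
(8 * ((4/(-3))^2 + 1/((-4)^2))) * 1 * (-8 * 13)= -13780/9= -1531.11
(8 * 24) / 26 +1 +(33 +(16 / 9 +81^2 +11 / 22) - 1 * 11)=1542917 / 234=6593.66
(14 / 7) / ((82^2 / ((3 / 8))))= 3 / 26896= 0.00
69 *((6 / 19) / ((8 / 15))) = 3105 / 76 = 40.86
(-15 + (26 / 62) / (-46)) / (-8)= 21403 / 11408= 1.88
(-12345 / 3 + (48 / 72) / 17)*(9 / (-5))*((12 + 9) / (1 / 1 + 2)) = 51848.51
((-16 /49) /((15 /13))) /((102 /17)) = -104 /2205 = -0.05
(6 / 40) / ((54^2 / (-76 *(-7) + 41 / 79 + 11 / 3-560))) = -1411 / 1151820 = -0.00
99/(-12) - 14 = -89/4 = -22.25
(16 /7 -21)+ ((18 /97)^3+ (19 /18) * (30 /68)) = -23775017611 /1303297044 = -18.24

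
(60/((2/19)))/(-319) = -1.79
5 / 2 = 2.50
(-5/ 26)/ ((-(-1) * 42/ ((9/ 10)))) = -3/ 728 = -0.00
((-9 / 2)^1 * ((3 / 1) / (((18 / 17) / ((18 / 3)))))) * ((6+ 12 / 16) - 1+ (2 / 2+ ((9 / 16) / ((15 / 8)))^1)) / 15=-7191 / 200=-35.96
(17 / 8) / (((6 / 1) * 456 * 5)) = 17 / 109440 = 0.00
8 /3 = 2.67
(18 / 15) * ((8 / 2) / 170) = 12 / 425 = 0.03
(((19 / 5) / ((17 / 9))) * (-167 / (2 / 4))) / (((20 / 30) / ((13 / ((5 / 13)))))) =-14478399 / 425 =-34066.82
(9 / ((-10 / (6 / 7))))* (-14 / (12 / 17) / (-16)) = -153 / 160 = -0.96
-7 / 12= -0.58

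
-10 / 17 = -0.59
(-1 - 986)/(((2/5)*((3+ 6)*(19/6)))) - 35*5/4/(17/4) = -96.87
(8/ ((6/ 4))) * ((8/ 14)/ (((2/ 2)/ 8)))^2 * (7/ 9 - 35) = -720896/ 189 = -3814.26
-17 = -17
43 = 43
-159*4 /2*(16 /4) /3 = -424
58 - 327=-269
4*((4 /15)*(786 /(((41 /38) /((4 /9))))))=637184 /1845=345.36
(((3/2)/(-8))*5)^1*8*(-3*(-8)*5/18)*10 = -500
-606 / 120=-101 / 20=-5.05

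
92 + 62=154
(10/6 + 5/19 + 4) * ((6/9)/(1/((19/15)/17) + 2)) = 676/2637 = 0.26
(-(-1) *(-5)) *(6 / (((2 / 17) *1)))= -255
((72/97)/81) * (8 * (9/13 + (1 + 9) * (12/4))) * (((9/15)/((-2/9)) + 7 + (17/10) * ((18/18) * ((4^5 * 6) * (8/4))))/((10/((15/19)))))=3711.53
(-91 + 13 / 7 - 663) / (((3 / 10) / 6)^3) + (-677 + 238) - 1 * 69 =-42123556 / 7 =-6017650.86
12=12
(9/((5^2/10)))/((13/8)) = 144/65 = 2.22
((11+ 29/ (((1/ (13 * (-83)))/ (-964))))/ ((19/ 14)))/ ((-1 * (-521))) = 422303490/ 9899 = 42661.23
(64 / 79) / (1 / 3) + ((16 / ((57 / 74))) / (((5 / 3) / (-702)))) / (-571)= 76077312 / 4285355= 17.75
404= 404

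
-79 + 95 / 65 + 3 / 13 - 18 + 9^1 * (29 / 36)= -4579 / 52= -88.06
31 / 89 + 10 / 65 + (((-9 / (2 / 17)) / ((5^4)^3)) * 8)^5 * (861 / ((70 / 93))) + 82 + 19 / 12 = 5062976947411979011803850874006456710058508895759 / 60212251851154974247037898749113082885742187500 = 84.09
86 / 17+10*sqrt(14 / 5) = 86 / 17+2*sqrt(70) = 21.79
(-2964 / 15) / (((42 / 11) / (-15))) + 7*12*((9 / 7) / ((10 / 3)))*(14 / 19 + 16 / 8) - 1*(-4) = 577858 / 665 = 868.96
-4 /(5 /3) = -12 /5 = -2.40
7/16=0.44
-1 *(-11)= 11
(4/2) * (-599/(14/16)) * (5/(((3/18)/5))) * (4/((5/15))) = -17251200/7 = -2464457.14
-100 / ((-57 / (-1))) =-100 / 57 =-1.75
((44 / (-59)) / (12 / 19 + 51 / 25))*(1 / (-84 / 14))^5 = 5225 / 145549224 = 0.00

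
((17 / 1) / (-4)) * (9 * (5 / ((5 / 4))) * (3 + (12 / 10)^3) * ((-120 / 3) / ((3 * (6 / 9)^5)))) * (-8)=-14648526 / 25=-585941.04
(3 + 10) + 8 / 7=99 / 7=14.14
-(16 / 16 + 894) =-895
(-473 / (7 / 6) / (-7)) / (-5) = -2838 / 245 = -11.58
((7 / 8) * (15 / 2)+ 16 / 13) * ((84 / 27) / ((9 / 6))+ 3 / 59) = 5487085 / 331344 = 16.56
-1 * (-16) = 16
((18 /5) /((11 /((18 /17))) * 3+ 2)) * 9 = 972 /995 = 0.98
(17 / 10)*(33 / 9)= 187 / 30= 6.23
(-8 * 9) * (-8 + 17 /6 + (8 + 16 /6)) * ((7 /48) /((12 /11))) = -847 /16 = -52.94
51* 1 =51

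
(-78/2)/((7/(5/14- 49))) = 26559/98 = 271.01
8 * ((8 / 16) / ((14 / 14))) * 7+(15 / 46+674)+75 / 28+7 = 458531 / 644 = 712.00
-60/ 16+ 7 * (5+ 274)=1949.25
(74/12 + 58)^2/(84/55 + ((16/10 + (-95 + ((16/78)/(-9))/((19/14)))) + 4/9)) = -6040909875/134166388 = -45.03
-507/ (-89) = 507/ 89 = 5.70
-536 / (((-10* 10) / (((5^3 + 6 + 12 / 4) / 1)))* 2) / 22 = 4489 / 275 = 16.32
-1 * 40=-40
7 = 7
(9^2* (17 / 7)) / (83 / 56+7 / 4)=11016 / 181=60.86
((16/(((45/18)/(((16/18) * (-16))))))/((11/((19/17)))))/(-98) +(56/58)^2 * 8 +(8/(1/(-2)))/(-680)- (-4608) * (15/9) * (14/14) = 2665849334294/346773735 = 7687.58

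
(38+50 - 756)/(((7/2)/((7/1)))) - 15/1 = -1351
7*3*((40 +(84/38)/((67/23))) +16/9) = 3411394/3819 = 893.27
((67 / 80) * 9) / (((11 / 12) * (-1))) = -1809 / 220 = -8.22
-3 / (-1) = 3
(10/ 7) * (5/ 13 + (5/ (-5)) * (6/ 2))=-340/ 91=-3.74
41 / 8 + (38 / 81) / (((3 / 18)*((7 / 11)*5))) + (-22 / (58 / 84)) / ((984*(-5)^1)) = 54078049 / 8988840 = 6.02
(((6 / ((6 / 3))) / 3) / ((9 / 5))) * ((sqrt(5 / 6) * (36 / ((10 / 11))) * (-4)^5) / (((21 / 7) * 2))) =-5632 * sqrt(30) / 9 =-3427.53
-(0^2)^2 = 0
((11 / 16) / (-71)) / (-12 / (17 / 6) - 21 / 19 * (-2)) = 3553 / 742944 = 0.00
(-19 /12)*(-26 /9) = 247 /54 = 4.57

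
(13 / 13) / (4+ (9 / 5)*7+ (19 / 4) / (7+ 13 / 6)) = 110 / 1883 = 0.06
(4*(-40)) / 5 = -32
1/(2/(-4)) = -2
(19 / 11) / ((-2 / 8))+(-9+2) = -153 / 11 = -13.91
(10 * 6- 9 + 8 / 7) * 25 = 9125 / 7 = 1303.57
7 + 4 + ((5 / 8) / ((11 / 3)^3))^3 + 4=18109040727255 / 1207269217792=15.00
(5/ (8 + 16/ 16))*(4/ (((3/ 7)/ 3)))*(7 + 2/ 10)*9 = 1008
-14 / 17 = -0.82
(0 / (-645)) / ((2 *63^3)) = 0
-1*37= -37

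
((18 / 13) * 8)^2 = 20736 / 169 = 122.70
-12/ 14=-0.86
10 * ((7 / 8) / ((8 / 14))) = 245 / 16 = 15.31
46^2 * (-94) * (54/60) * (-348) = 311483664/5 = 62296732.80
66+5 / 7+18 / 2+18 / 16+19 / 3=13973 / 168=83.17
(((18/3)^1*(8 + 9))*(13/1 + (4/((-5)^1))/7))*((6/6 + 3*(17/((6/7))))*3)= 8349363/35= 238553.23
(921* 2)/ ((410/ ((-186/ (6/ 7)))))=-199857/ 205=-974.91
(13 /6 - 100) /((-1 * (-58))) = -587 /348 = -1.69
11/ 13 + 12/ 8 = 61/ 26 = 2.35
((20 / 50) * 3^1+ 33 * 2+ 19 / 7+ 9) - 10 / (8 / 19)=7723 / 140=55.16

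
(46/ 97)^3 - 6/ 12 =-718001/ 1825346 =-0.39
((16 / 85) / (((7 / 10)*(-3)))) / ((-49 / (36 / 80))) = 24 / 29155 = 0.00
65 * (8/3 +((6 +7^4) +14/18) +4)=1412450/9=156938.89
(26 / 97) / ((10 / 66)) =858 / 485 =1.77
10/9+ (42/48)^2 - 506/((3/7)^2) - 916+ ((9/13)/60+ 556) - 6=-116775383/37440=-3119.00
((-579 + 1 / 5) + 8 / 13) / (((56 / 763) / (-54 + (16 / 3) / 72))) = 57350132 / 135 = 424815.79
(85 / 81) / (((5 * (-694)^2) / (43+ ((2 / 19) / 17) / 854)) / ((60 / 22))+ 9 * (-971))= 1867042 / 20986980809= 0.00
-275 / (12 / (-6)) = 275 / 2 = 137.50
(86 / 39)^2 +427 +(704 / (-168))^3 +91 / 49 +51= 643470449 / 1565109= 411.13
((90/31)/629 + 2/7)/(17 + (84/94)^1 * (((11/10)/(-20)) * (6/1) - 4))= 93125800/4211764501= 0.02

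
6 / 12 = 1 / 2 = 0.50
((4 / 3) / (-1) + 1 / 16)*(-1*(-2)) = -61 / 24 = -2.54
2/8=0.25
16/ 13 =1.23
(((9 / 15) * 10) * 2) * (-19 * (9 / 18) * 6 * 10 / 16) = -855 / 2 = -427.50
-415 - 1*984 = -1399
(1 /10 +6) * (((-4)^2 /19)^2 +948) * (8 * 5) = 83566096 /361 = 231485.03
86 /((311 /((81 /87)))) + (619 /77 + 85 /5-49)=-16461261 /694463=-23.70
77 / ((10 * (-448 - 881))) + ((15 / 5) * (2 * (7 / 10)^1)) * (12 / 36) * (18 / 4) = 8365 / 1329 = 6.29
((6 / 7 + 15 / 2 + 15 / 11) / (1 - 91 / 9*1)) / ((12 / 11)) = -0.98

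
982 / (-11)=-982 / 11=-89.27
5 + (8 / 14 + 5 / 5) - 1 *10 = -24 / 7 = -3.43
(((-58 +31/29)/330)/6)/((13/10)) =-127/5742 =-0.02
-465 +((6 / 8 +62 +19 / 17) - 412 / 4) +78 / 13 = -33873 / 68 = -498.13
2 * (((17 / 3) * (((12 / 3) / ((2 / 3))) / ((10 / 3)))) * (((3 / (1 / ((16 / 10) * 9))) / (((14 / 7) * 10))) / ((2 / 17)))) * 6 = 280908 / 125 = 2247.26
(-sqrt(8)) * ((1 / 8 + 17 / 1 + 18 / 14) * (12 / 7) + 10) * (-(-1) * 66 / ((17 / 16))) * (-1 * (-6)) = -25806528 * sqrt(2) / 833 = -43812.66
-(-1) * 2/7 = 2/7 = 0.29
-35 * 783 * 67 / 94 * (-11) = 20197485 / 94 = 214866.86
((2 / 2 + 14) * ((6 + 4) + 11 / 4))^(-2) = 16 / 585225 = 0.00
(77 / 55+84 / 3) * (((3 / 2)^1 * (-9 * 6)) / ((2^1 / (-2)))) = 11907 / 5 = 2381.40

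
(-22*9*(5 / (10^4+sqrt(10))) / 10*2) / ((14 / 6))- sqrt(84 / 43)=-2*sqrt(903) / 43- 66000 / 7777777+33*sqrt(10) / 38888885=-1.41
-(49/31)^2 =-2401/961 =-2.50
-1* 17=-17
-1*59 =-59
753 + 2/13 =9791/13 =753.15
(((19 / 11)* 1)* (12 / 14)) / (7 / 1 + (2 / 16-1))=912 / 3773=0.24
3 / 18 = 1 / 6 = 0.17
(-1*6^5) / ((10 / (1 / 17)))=-3888 / 85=-45.74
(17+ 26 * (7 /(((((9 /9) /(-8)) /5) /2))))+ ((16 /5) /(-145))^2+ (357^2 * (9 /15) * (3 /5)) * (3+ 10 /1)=305870817206 /525625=581918.32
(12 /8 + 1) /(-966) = -5 /1932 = -0.00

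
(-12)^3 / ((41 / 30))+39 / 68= -1263.82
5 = 5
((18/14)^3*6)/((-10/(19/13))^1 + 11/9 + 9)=373977/99127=3.77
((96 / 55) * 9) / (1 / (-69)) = -59616 / 55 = -1083.93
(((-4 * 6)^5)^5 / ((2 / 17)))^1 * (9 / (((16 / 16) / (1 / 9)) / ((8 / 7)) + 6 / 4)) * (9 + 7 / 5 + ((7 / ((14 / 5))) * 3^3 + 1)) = -2576073308384571978417916290516513718272 / 125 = -20608586467076575827343330000000000000.00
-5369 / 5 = -1073.80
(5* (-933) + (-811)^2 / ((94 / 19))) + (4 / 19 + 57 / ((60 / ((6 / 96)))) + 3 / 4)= 36657186007 / 285760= 128279.63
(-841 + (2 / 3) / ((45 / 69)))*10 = -75598 / 9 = -8399.78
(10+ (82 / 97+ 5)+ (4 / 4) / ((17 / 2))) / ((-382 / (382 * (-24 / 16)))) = 78969 / 3298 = 23.94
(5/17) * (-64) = -320/17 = -18.82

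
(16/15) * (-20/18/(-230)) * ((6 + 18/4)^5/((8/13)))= 1966419/1840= 1068.71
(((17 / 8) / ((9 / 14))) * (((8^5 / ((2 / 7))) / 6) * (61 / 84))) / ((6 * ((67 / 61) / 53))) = 6007896832 / 16281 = 369012.77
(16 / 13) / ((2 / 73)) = 584 / 13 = 44.92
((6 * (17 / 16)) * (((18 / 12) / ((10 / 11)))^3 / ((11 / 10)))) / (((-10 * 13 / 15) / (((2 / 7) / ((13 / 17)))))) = -1.12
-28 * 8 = -224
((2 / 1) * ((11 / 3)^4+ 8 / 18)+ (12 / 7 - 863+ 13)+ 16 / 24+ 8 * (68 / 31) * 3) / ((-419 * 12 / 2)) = 3801719 / 22094289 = 0.17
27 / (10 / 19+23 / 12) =6156 / 557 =11.05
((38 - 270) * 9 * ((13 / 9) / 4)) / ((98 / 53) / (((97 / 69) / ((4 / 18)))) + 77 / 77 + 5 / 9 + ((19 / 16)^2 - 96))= 8931027456 / 1098516347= 8.13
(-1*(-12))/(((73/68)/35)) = 28560/73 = 391.23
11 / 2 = 5.50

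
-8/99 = -0.08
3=3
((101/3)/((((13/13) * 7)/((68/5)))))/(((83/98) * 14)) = 6868/1245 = 5.52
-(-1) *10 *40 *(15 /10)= 600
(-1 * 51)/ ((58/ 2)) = -51/ 29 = -1.76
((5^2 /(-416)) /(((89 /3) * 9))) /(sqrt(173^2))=-25 /19215456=-0.00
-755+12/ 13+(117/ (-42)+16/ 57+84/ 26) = -753.35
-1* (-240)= 240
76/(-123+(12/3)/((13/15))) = -52/81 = -0.64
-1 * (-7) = 7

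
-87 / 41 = -2.12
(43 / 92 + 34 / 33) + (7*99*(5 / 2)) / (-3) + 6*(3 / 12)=-1744189 / 3036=-574.50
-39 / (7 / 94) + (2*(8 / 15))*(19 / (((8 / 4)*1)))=-53926 / 105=-513.58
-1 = -1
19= 19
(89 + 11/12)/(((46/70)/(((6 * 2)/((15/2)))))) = 15106/69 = 218.93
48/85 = 0.56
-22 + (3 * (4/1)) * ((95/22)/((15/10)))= 138/11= 12.55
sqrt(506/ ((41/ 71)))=sqrt(1472966)/ 41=29.60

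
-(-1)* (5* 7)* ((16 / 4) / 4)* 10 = 350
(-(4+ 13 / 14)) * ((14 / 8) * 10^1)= -345 / 4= -86.25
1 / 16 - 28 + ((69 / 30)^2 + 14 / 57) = -510763 / 22800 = -22.40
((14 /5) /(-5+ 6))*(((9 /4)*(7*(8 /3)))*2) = 1176 /5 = 235.20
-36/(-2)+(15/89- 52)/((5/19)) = -79637/445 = -178.96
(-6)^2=36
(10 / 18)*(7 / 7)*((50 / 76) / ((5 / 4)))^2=500 / 3249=0.15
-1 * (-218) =218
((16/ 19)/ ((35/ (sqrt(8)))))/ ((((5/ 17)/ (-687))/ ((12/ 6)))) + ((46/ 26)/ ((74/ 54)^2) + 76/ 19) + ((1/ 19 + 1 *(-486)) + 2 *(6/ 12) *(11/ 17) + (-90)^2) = 43800985221/ 5748431 - 747456 *sqrt(2)/ 3325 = 7301.73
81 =81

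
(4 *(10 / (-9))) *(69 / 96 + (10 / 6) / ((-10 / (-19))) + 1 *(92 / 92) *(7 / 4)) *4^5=-692480 / 27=-25647.41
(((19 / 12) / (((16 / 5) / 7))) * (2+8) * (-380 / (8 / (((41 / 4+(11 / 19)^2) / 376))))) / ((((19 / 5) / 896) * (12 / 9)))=-8190.49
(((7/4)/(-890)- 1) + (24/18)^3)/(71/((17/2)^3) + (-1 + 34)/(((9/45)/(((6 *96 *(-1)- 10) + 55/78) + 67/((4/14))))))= -8400753439/355336803459720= -0.00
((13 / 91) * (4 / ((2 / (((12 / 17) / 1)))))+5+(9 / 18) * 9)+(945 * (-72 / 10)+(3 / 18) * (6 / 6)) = -2425505 / 357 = -6794.13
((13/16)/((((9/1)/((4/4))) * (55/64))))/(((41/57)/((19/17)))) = 18772/115005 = 0.16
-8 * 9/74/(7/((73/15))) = -876/1295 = -0.68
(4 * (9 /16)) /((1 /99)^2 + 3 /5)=441045 /117632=3.75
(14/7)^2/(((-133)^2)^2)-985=-985.00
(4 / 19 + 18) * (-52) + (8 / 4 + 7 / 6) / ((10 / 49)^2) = -9928439 / 11400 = -870.92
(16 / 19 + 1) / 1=35 / 19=1.84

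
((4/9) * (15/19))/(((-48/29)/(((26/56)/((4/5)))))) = -9425/76608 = -0.12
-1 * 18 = -18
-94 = -94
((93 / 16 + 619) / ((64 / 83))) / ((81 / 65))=53933815 / 82944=650.24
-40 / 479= -0.08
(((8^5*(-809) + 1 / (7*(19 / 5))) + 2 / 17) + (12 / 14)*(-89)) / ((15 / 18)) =-359626359378 / 11305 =-31811265.76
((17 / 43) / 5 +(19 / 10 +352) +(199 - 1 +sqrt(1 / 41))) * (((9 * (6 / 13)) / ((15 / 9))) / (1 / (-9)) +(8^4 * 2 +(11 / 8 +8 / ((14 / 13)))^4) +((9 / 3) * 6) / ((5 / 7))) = 1815635141085 * sqrt(41) / 5241786368 +86188563274333167 / 10994966528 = 7841128.82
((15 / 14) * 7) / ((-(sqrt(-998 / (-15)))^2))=-225 / 1996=-0.11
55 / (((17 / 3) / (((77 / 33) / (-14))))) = -55 / 34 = -1.62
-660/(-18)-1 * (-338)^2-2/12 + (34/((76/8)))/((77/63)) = -47737511/418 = -114204.57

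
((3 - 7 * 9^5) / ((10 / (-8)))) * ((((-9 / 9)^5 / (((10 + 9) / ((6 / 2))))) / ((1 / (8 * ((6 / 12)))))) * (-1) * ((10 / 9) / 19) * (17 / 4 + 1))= 23147040 / 361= 64119.22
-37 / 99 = -0.37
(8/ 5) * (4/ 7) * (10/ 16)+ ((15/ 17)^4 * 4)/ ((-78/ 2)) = 3870592/ 7600411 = 0.51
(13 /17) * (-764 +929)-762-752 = -23593 /17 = -1387.82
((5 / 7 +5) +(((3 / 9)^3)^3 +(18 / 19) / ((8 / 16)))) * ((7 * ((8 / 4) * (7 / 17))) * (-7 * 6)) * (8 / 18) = -15616753936 / 19072827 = -818.80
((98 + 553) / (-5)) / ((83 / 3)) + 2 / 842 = -4.70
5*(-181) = -905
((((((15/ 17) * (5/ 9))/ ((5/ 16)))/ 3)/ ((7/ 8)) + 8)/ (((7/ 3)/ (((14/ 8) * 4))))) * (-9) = -27624/ 119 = -232.13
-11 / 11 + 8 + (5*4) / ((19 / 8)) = 293 / 19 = 15.42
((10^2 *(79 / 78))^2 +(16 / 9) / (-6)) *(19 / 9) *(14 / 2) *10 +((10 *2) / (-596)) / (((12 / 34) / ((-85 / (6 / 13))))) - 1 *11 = 37102456741163 / 24475932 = 1515875.14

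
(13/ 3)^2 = 169/ 9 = 18.78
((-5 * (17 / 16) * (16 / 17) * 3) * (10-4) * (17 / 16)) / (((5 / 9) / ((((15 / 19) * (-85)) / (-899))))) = -1755675 / 136648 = -12.85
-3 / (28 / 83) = -249 / 28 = -8.89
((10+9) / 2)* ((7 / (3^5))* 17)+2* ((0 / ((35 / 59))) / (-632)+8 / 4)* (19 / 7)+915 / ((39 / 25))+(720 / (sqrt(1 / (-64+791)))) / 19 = 26626169 / 44226+720* sqrt(727) / 19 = 1623.80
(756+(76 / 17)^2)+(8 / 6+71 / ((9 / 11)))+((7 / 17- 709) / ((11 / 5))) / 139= 3427238303 / 3976929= 861.78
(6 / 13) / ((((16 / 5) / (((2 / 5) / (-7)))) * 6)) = -1 / 728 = -0.00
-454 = -454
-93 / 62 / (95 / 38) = -3 / 5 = -0.60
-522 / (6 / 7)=-609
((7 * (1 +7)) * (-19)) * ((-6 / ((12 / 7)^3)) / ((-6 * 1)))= -211.20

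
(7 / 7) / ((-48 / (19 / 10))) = -0.04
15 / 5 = 3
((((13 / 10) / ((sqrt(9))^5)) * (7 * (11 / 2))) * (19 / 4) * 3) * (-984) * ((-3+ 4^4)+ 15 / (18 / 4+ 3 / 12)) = -199746547 / 270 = -739802.03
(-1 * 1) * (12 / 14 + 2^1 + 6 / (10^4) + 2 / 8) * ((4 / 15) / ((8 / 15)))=-108771 / 70000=-1.55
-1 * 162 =-162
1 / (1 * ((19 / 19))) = 1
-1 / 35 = -0.03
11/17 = 0.65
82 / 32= 41 / 16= 2.56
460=460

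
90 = 90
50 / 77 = 0.65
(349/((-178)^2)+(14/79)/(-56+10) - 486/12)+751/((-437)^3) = -8458429108570215/208886997183308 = -40.49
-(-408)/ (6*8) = 17/ 2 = 8.50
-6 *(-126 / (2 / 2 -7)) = -126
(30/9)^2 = 100/9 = 11.11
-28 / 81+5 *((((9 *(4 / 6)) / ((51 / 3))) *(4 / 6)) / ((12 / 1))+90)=619309 / 1377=449.75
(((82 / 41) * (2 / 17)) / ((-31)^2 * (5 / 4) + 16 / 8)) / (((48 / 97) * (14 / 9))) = 291 / 1145494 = 0.00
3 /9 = 1 /3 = 0.33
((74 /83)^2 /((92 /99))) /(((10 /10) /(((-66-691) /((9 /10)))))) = -113996630 /158447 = -719.46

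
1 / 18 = 0.06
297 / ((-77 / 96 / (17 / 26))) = -22032 / 91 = -242.11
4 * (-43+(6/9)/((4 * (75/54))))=-4288/25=-171.52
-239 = -239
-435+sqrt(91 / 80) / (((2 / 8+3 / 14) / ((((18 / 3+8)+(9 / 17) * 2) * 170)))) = -435+3584 * sqrt(455) / 13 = 5445.72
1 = 1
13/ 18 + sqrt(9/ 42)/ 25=sqrt(42)/ 350 + 13/ 18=0.74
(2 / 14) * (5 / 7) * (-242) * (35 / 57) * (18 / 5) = -7260 / 133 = -54.59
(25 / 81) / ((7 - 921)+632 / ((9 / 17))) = 25 / 22662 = 0.00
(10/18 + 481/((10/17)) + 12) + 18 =76343/90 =848.26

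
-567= -567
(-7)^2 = 49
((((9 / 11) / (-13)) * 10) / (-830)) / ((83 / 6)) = 54 / 985127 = 0.00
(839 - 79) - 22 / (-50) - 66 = 17361 / 25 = 694.44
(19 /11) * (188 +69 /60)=71877 /220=326.71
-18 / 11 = -1.64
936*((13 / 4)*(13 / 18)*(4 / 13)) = 676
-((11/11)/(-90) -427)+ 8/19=730909/1710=427.43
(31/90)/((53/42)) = 0.27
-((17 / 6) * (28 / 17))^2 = -196 / 9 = -21.78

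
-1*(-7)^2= -49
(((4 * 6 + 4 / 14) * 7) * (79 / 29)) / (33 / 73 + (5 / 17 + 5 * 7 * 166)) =8333315 / 104561472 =0.08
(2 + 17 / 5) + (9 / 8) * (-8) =-18 / 5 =-3.60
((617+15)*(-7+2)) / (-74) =42.70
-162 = -162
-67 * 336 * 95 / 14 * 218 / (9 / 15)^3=-1387570000 / 9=-154174444.44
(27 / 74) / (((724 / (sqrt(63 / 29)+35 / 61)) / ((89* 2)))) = 84105 / 1634068+7209* sqrt(203) / 776852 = 0.18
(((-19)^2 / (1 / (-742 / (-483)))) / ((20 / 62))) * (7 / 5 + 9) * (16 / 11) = 493478336 / 18975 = 26006.76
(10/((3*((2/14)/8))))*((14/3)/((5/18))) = 3136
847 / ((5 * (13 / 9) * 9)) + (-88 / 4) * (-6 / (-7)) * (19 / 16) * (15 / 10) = -74833 / 3640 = -20.56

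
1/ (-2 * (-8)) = 1/ 16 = 0.06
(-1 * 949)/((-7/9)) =8541/7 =1220.14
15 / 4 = 3.75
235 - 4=231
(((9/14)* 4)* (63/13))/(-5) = -162/65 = -2.49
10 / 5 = 2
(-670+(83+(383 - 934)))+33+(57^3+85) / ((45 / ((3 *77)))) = 14249831 / 15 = 949988.73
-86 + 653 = 567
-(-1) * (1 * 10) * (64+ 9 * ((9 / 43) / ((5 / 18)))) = 30436 / 43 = 707.81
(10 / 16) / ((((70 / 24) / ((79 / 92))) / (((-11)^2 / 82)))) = 28677 / 105616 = 0.27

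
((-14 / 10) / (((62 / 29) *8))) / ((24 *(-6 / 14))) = 1421 / 178560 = 0.01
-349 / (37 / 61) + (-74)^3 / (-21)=14546219 / 777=18721.00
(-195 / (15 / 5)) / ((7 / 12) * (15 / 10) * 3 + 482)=-520 / 3877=-0.13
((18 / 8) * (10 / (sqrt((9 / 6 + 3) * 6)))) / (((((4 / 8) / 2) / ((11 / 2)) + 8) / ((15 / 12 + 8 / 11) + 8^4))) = 901555 * sqrt(3) / 708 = 2205.56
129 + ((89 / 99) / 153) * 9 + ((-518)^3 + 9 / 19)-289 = -4444546911346 / 31977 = -138991991.47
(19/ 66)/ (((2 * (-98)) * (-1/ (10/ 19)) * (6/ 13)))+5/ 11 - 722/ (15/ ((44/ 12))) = -176.03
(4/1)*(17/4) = 17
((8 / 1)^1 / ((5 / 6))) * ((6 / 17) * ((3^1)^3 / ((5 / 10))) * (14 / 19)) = 217728 / 1615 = 134.82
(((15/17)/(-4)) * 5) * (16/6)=-50/17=-2.94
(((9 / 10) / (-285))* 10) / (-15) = 1 / 475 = 0.00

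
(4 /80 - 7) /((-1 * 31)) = 139 /620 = 0.22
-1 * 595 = -595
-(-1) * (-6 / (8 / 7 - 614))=7 / 715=0.01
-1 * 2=-2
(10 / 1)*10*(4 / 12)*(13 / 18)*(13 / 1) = 8450 / 27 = 312.96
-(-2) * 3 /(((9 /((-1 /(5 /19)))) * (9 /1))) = -38 /135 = -0.28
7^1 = 7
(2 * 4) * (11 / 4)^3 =166.38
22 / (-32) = -11 / 16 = -0.69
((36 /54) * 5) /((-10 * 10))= -0.03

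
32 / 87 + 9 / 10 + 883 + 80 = 838913 / 870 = 964.27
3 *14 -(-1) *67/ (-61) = 2495/ 61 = 40.90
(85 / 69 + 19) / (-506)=-698 / 17457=-0.04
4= 4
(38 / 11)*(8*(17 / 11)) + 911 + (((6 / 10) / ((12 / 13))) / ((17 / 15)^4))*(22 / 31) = 953.99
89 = 89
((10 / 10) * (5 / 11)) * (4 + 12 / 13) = 320 / 143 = 2.24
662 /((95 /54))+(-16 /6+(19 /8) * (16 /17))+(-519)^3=-677321228297 /4845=-139797983.14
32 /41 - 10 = -378 /41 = -9.22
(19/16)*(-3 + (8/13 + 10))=1881/208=9.04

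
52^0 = 1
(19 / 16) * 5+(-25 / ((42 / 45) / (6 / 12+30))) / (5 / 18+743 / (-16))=17596255 / 744464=23.64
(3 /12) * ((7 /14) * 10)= 5 /4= 1.25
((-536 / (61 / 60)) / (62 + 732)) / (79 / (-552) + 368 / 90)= -133142400 / 791193607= -0.17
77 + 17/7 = 556/7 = 79.43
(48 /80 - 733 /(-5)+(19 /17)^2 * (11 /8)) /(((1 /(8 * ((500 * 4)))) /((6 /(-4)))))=-3574021.45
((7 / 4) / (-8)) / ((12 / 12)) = -7 / 32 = -0.22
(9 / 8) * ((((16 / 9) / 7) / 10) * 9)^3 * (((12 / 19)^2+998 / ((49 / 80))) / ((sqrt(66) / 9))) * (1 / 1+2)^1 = 74725535232 * sqrt(66) / 8342574625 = 72.77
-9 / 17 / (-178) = 9 / 3026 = 0.00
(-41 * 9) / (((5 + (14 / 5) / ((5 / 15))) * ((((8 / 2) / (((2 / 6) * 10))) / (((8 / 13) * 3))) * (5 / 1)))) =-7380 / 871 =-8.47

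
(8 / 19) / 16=1 / 38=0.03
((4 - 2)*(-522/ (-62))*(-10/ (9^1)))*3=-1740/ 31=-56.13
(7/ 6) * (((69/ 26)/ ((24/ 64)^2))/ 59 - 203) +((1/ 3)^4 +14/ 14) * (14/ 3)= -86382331/ 372762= -231.74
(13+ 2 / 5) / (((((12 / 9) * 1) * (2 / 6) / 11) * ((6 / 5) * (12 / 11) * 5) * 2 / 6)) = 24321 / 160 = 152.01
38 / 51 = 0.75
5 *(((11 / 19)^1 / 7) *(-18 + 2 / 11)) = -140 / 19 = -7.37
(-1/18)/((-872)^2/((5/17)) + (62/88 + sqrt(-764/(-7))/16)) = -583934517320/27173692603242119271 + 12100 * sqrt(1337)/81521077809726357813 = -0.00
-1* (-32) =32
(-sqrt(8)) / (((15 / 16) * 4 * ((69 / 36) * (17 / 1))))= -32 * sqrt(2) / 1955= -0.02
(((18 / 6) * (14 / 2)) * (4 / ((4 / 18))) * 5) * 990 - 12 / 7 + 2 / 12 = 1871098.45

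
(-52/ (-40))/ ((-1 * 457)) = -13/ 4570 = -0.00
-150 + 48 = -102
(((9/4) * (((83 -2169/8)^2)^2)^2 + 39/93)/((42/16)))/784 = 7343383387865449903168899607/4281411305472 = 1715178212025552.12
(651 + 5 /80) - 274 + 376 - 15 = 11809 /16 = 738.06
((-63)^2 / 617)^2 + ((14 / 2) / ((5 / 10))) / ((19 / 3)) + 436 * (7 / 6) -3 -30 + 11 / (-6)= 22455448895 / 43398546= 517.42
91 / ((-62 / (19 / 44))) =-1729 / 2728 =-0.63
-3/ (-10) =3/ 10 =0.30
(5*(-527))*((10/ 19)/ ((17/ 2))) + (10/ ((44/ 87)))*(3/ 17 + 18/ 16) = -7812295/ 56848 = -137.42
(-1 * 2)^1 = -2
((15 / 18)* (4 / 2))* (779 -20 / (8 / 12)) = 3745 / 3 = 1248.33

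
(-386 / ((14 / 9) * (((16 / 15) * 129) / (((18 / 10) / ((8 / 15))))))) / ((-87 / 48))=234495 / 69832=3.36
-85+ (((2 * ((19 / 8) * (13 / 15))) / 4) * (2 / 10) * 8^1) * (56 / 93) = -585959 / 6975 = -84.01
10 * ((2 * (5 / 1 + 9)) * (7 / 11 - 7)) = -19600 / 11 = -1781.82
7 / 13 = 0.54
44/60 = 11/15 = 0.73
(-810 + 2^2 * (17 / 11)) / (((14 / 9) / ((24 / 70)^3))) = -20.83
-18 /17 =-1.06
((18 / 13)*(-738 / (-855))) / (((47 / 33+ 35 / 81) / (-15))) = -1972674 / 204269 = -9.66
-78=-78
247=247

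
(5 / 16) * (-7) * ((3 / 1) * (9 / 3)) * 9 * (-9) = 25515 / 16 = 1594.69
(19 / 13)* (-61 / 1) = -1159 / 13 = -89.15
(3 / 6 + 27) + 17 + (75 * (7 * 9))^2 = 44651339 / 2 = 22325669.50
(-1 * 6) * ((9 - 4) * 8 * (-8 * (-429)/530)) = -82368/53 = -1554.11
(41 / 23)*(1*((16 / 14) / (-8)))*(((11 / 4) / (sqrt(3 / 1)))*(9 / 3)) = -451*sqrt(3) / 644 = -1.21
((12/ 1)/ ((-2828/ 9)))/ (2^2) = -27/ 2828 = -0.01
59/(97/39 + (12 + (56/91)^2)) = 29913/7537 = 3.97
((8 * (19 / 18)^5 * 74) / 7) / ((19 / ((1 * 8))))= 46.66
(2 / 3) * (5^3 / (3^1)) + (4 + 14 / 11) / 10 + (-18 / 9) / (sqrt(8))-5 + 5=14011 / 495-sqrt(2) / 2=27.60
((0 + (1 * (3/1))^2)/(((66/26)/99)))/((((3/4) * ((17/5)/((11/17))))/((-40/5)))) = -205920/289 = -712.53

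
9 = 9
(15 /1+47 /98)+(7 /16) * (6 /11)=67777 /4312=15.72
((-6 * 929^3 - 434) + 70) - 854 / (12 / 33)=-9621186493 / 2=-4810593246.50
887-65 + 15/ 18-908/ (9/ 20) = -21509/ 18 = -1194.94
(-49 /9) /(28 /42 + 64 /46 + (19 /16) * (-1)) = -18032 /2883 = -6.25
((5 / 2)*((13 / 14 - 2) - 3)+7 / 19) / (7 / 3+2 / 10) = -78285 / 20216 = -3.87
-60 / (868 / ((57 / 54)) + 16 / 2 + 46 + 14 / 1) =-285 / 4229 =-0.07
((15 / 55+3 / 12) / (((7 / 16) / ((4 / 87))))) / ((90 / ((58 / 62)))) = 184 / 322245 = 0.00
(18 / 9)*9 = 18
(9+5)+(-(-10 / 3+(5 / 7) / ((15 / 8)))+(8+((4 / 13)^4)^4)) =24.95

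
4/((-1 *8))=-1/2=-0.50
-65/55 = -13/11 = -1.18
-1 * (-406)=406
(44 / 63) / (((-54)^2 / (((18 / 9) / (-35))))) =-22 / 1607445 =-0.00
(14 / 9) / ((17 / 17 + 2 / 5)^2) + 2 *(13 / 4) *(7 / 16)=7333 / 2016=3.64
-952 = -952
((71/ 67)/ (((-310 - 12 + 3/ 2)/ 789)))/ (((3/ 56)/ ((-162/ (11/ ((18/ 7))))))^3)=52678585301925888/ 57162457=921559150.30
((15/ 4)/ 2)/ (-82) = -15/ 656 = -0.02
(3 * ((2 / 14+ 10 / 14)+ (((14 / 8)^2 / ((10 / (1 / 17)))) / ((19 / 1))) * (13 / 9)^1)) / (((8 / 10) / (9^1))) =8385537 / 289408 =28.97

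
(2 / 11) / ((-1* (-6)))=1 / 33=0.03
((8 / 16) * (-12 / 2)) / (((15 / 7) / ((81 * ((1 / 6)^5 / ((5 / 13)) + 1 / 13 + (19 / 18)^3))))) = -13303409 / 93600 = -142.13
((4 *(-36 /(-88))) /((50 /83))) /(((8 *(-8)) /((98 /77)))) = -5229 /96800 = -0.05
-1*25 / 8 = -25 / 8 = -3.12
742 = 742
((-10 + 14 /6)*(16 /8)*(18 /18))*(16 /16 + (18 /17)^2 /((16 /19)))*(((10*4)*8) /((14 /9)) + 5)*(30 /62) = -3644.69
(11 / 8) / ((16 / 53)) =583 / 128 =4.55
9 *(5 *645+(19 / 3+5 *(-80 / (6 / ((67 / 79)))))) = 2257278 / 79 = 28573.14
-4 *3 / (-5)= 2.40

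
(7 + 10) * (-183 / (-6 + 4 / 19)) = 59109 / 110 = 537.35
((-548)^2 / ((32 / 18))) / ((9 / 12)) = 225228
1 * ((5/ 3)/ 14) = 5/ 42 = 0.12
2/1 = 2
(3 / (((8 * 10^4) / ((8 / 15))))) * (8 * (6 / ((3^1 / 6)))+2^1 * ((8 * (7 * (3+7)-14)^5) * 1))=550731782 / 3125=176234.17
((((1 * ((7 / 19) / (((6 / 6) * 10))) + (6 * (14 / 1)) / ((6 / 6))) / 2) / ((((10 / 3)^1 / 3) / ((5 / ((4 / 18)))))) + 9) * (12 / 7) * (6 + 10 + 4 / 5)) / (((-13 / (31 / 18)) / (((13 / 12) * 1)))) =-13505739 / 3800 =-3554.14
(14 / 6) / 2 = 1.17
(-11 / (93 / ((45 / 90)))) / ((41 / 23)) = -253 / 7626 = -0.03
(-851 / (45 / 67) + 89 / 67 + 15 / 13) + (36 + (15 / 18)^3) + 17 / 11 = -12690543523 / 10347480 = -1226.44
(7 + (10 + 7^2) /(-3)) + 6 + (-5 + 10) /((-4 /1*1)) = -95 /12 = -7.92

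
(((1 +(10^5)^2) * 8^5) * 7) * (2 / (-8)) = -573440000057344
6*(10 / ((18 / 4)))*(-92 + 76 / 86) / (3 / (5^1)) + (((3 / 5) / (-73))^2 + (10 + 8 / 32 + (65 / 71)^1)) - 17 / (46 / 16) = -226713309924623 / 112259115300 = -2019.55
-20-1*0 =-20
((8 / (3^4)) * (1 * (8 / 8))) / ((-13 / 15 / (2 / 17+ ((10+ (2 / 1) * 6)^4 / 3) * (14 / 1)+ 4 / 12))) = -743372680 / 5967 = -124580.64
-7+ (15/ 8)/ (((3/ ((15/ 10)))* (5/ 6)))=-47/ 8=-5.88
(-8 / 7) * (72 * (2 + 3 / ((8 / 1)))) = -1368 / 7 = -195.43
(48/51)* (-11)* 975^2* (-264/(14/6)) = 132509520000/119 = 1113525378.15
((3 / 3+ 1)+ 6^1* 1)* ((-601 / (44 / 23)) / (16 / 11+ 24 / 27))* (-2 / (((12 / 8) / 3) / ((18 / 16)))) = 1119663 / 232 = 4826.13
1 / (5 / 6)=1.20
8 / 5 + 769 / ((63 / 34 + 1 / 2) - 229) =-34541 / 19265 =-1.79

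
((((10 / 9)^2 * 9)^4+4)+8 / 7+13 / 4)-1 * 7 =2800255879 / 183708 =15242.97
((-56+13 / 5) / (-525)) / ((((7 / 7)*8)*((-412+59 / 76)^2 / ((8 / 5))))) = 514064 / 4273281289375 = 0.00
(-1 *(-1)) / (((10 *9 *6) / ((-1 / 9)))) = -1 / 4860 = -0.00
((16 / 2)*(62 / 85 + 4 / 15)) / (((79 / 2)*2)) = 2032 / 20145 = 0.10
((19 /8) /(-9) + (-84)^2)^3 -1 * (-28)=131106576764009141 /373248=351258618302.06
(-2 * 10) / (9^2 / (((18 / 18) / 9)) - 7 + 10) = -5 / 183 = -0.03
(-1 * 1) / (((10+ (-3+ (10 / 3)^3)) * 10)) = -27 / 11890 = -0.00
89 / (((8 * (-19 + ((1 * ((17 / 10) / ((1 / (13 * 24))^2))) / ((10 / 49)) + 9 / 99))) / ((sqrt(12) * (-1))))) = -0.00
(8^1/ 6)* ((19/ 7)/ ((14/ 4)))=1.03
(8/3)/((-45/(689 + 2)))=-5528/135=-40.95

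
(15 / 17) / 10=3 / 34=0.09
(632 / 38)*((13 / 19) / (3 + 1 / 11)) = 22594 / 6137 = 3.68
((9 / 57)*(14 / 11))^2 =1764 / 43681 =0.04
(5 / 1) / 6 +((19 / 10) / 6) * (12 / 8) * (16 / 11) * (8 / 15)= 661 / 550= 1.20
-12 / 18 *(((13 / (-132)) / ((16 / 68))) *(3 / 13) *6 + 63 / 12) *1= -137 / 44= -3.11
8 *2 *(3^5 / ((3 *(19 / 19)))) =1296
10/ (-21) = -10/ 21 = -0.48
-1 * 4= -4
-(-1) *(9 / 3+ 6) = 9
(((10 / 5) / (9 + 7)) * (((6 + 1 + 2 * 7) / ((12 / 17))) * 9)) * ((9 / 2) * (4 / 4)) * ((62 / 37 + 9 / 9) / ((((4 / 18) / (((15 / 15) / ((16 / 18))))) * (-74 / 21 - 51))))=-1623197961 / 43381760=-37.42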